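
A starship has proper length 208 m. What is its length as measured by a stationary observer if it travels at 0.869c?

Proper length L₀ = 208 m
γ = 1/√(1 - 0.869²) = 2.021
L = L₀/γ = 208/2.021 = 102.9 m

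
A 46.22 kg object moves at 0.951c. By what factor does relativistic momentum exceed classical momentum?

p_rel = γmv, p_class = mv
Ratio = γ = 1/√(1 - 0.951²) = 3.234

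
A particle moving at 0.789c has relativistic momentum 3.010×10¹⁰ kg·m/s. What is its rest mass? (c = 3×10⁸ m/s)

γ = 1/√(1 - 0.789²) = 1.6276
v = 0.789 × 3×10⁸ = 2.367×10⁸ m/s
m = p/(γv) = 3.010×10¹⁰/(1.6276 × 2.367×10⁸) = 78.13 kg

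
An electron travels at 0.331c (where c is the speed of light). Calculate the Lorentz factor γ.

v/c = 0.331, so (v/c)² = 0.109561
1 - (v/c)² = 0.890439
γ = 1/√(0.890439) = 1.060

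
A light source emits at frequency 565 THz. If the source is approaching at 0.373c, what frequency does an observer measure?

β = v/c = 0.373
(1+β)/(1-β) = 1.373/0.627 = 2.1898
Doppler factor = √(2.1898) = 1.4798
f_obs = 565 × 1.4798 = 836.1 THz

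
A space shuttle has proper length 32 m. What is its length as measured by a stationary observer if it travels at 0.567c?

Proper length L₀ = 32 m
γ = 1/√(1 - 0.567²) = 1.214
L = L₀/γ = 32/1.214 = 26.36 m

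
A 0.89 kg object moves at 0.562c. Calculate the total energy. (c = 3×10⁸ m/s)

γ = 1/√(1 - 0.562²) = 1.209
mc² = 0.89 × (3×10⁸)² = 8.010×10¹⁶ J
E = γmc² = 1.209 × 8.010×10¹⁶ = 9.684×10¹⁶ J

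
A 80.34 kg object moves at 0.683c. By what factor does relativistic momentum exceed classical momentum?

p_rel = γmv, p_class = mv
Ratio = γ = 1/√(1 - 0.683²) = 1.369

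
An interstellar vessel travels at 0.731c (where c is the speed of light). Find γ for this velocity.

v/c = 0.731, so (v/c)² = 0.534361
1 - (v/c)² = 0.465639
γ = 1/√(0.465639) = 1.465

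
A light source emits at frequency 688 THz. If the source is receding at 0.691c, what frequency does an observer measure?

β = v/c = 0.691
(1-β)/(1+β) = 0.309/1.691 = 0.18273
Doppler factor = √(0.18273) = 0.4275
f_obs = 688 × 0.4275 = 294.1 THz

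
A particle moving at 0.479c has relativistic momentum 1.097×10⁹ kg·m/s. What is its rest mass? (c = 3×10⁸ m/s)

γ = 1/√(1 - 0.479²) = 1.1392
v = 0.479 × 3×10⁸ = 1.437×10⁸ m/s
m = p/(γv) = 1.097×10⁹/(1.1392 × 1.437×10⁸) = 6.701 kg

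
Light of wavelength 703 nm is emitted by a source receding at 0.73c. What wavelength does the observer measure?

β = 0.73
Wavelength Doppler factor = √(1.73/0.27) = √(6.407) = 2.531
λ_obs = 703 × 2.531 = 1779 nm (redshift)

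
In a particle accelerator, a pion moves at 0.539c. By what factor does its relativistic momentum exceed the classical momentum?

p_rel = γmv, p_class = mv
Ratio = γ = 1/√(1 - 0.539²)
= 1/√(0.709479) = 1.187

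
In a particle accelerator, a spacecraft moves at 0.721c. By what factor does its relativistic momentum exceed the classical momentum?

p_rel = γmv, p_class = mv
Ratio = γ = 1/√(1 - 0.721²)
= 1/√(0.480159) = 1.443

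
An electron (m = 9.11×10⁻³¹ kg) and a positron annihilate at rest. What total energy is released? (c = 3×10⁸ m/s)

Both particles have the same rest mass, so total mass = 2m
E = 2m·c² = 2 × 9.11×10⁻³¹ × (3×10⁸)²
= 2 × 9.11×10⁻³¹ × 9×10¹⁶
= 1.640×10⁻¹³ J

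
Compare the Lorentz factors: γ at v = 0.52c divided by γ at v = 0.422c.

γ₁ = 1/√(1 - 0.52²) = 1.1707
γ₂ = 1/√(1 - 0.422²) = 1.1030
γ₁/γ₂ = 1.1707/1.1030 = 1.061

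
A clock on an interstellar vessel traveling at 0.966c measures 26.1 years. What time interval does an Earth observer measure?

Proper time Δt₀ = 26.1 years
γ = 1/√(1 - 0.966²) = 3.868
Δt = γΔt₀ = 3.868 × 26.1 = 101.0 years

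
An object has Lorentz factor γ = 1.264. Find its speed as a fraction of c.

From γ = 1/√(1 - v²/c²):
1/γ² = 1/1.264² = 0.6259
v²/c² = 1 - 0.6259 = 0.3741
v/c = √(0.3741) = 0.6116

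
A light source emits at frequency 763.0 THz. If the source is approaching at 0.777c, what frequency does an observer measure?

β = v/c = 0.777
(1+β)/(1-β) = 1.777/0.223 = 7.969
Doppler factor = √(7.969) = 2.823
f_obs = 763.0 × 2.823 = 2154 THz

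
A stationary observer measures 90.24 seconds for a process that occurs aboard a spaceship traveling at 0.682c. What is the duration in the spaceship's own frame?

Dilated time Δt = 90.24 seconds
γ = 1/√(1 - 0.682²) = 1.3673
Δt₀ = Δt/γ = 90.24/1.3673 = 66.00 seconds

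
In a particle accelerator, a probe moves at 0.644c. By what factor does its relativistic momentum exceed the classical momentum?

p_rel = γmv, p_class = mv
Ratio = γ = 1/√(1 - 0.644²)
= 1/√(0.585264) = 1.307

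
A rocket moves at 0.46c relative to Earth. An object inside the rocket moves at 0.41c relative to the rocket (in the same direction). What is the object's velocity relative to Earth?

u = (u' + v)/(1 + u'v/c²)
Numerator: 0.41 + 0.46 = 0.87
Denominator: 1 + 0.1886 = 1.1886
u = 0.87/1.1886 = 0.7320c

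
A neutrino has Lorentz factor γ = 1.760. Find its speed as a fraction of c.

From γ = 1/√(1 - v²/c²):
1/γ² = 1/1.760² = 0.3228
v²/c² = 1 - 0.3228 = 0.6772
v/c = √(0.6772) = 0.8229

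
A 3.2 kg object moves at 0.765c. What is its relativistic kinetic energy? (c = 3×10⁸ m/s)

γ = 1/√(1 - 0.765²) = 1.5527
γ - 1 = 0.5527
KE = (γ-1)mc² = 0.5527 × 3.2 × (3×10⁸)² = 1.592×10¹⁷ J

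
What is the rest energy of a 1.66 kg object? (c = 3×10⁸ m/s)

c² = (3×10⁸)² = 9.000×10¹⁶ m²/s²
E₀ = mc² = 1.66 × 9.000×10¹⁶ = 1.494×10¹⁷ J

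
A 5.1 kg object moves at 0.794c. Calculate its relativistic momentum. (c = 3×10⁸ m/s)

γ = 1/√(1 - 0.794²) = 1.645
v = 0.794 × 3×10⁸ = 2.382×10⁸ m/s
p = γmv = 1.645 × 5.1 × 2.382×10⁸ = 1.998×10⁹ kg·m/s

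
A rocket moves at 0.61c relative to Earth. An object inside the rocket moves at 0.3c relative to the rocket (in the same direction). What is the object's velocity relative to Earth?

u = (u' + v)/(1 + u'v/c²)
Numerator: 0.3 + 0.61 = 0.91
Denominator: 1 + 0.183 = 1.183
u = 0.91/1.183 = 0.7692c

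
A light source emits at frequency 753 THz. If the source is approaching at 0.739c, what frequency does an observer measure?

β = v/c = 0.739
(1+β)/(1-β) = 1.739/0.261 = 6.6628
Doppler factor = √(6.6628) = 2.5812
f_obs = 753 × 2.5812 = 1944 THz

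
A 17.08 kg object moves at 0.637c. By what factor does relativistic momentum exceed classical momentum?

p_rel = γmv, p_class = mv
Ratio = γ = 1/√(1 - 0.637²) = 1.297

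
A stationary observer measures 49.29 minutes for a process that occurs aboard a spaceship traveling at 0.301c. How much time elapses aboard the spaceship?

Dilated time Δt = 49.29 minutes
γ = 1/√(1 - 0.301²) = 1.04863
Δt₀ = Δt/γ = 49.29/1.04863 = 47.00 minutes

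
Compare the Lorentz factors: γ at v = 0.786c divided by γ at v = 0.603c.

γ₁ = 1/√(1 - 0.786²) = 1.618
γ₂ = 1/√(1 - 0.603²) = 1.254
γ₁/γ₂ = 1.618/1.254 = 1.290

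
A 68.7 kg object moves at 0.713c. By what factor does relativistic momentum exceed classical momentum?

p_rel = γmv, p_class = mv
Ratio = γ = 1/√(1 - 0.713²) = 1.426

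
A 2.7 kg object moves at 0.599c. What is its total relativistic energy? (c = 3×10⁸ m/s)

γ = 1/√(1 - 0.599²) = 1.249
mc² = 2.7 × (3×10⁸)² = 2.430×10¹⁷ J
E = γmc² = 1.249 × 2.430×10¹⁷ = 3.035×10¹⁷ J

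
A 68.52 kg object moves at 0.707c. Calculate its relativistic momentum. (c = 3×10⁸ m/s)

γ = 1/√(1 - 0.707²) = 1.414
v = 0.707 × 3×10⁸ = 2.121×10⁸ m/s
p = γmv = 1.414 × 68.52 × 2.121×10⁸ = 2.055×10¹⁰ kg·m/s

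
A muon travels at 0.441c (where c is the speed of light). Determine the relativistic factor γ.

v/c = 0.441, so (v/c)² = 0.194481
1 - (v/c)² = 0.805519
γ = 1/√(0.805519) = 1.114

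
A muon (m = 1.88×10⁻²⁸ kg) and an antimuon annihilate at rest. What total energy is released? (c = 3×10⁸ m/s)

Both particles have the same rest mass, so total mass = 2m
E = 2m·c² = 2 × 1.88×10⁻²⁸ × (3×10⁸)²
= 2 × 1.88×10⁻²⁸ × 9×10¹⁶
= 3.384×10⁻¹¹ J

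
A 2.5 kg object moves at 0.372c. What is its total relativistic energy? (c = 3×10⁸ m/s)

γ = 1/√(1 - 0.372²) = 1.0773
mc² = 2.5 × (3×10⁸)² = 2.250×10¹⁷ J
E = γmc² = 1.0773 × 2.250×10¹⁷ = 2.424×10¹⁷ J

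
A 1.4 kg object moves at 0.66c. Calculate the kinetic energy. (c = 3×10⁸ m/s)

γ = 1/√(1 - 0.66²) = 1.3311
γ - 1 = 0.3311
KE = (γ-1)mc² = 0.3311 × 1.4 × (3×10⁸)² = 4.172×10¹⁶ J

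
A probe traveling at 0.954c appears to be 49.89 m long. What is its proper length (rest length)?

Contracted length L = 49.89 m
γ = 1/√(1 - 0.954²) = 3.335
L₀ = γL = 3.335 × 49.89 = 166.4 m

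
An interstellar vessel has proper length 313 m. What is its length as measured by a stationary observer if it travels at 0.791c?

Proper length L₀ = 313 m
γ = 1/√(1 - 0.791²) = 1.6345
L = L₀/γ = 313/1.6345 = 191.5 m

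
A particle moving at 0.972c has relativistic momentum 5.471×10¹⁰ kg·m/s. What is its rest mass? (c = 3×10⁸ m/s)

γ = 1/√(1 - 0.972²) = 4.2557
v = 0.972 × 3×10⁸ = 2.916×10⁸ m/s
m = p/(γv) = 5.471×10¹⁰/(4.2557 × 2.916×10⁸) = 44.09 kg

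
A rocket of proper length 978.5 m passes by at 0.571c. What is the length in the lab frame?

Proper length L₀ = 978.5 m
γ = 1/√(1 - 0.571²) = 1.2181
L = L₀/γ = 978.5/1.2181 = 803.3 m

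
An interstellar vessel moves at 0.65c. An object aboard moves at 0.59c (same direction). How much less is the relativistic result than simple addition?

Classical: u' + v = 0.59 + 0.65 = 1.24c
Relativistic: u = (0.59 + 0.65)/(1 + 0.3835) = 1.24/1.3835 = 0.8963c
Difference: 1.24 - 0.8963 = 0.3437c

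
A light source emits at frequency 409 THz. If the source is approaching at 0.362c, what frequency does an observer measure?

β = v/c = 0.362
(1+β)/(1-β) = 1.362/0.638 = 2.1348
Doppler factor = √(2.1348) = 1.4611
f_obs = 409 × 1.4611 = 597.6 THz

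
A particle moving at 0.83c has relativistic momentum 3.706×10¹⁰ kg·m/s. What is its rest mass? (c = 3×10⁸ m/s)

γ = 1/√(1 - 0.83²) = 1.793
v = 0.83 × 3×10⁸ = 2.490×10⁸ m/s
m = p/(γv) = 3.706×10¹⁰/(1.793 × 2.490×10⁸) = 83.01 kg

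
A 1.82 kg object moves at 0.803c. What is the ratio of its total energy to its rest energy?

E = γmc², E₀ = mc²
E/E₀ = γ = 1/√(1 - 0.803²) = 1.678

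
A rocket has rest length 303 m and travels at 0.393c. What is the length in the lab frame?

Proper length L₀ = 303 m
γ = 1/√(1 - 0.393²) = 1.0875
L = L₀/γ = 303/1.0875 = 278.6 m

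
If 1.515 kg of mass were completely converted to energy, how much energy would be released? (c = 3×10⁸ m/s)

Using E = mc²:
c² = (3×10⁸)² = 9×10¹⁶ m²/s²
E = 1.515 × 9×10¹⁶ = 1.364×10¹⁷ J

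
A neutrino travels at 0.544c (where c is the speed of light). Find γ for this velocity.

v/c = 0.544, so (v/c)² = 0.295936
1 - (v/c)² = 0.704064
γ = 1/√(0.704064) = 1.192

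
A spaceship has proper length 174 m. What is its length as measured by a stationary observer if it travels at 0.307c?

Proper length L₀ = 174 m
γ = 1/√(1 - 0.307²) = 1.051
L = L₀/γ = 174/1.051 = 165.6 m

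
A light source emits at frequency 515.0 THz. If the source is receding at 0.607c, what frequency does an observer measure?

β = v/c = 0.607
(1-β)/(1+β) = 0.393/1.607 = 0.24456
Doppler factor = √(0.24456) = 0.4945
f_obs = 515.0 × 0.4945 = 254.7 THz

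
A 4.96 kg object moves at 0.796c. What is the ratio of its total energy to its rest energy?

E = γmc², E₀ = mc²
E/E₀ = γ = 1/√(1 - 0.796²) = 1.652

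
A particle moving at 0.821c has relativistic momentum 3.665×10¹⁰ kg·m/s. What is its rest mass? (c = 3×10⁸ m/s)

γ = 1/√(1 - 0.821²) = 1.7515
v = 0.821 × 3×10⁸ = 2.463×10⁸ m/s
m = p/(γv) = 3.665×10¹⁰/(1.7515 × 2.463×10⁸) = 84.96 kg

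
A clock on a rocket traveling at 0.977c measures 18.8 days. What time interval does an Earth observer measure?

Proper time Δt₀ = 18.8 days
γ = 1/√(1 - 0.977²) = 4.6896
Δt = γΔt₀ = 4.6896 × 18.8 = 88.16 days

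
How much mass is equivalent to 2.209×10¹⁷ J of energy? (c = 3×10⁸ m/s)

From E = mc², we get m = E/c²
c² = (3×10⁸)² = 9×10¹⁶ m²/s²
m = 2.209×10¹⁷ / 9×10¹⁶ = 2.454 kg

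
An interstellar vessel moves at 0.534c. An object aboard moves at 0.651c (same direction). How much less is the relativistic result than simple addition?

Classical: u' + v = 0.651 + 0.534 = 1.185c
Relativistic: u = (0.651 + 0.534)/(1 + 0.347634) = 1.185/1.347634 = 0.8793c
Difference: 1.185 - 0.8793 = 0.3057c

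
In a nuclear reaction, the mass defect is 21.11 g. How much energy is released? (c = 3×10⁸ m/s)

Convert mass defect: Δm = 21.11 g = 0.02111 kg
E = Δm·c² = 0.02111 × (3×10⁸)²
= 0.02111 × 9×10¹⁶ = 1.900×10¹⁵ J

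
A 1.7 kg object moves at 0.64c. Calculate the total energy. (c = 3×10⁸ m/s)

γ = 1/√(1 - 0.64²) = 1.301
mc² = 1.7 × (3×10⁸)² = 1.530×10¹⁷ J
E = γmc² = 1.301 × 1.530×10¹⁷ = 1.991×10¹⁷ J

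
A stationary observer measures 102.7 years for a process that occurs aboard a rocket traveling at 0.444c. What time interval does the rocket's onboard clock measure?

Dilated time Δt = 102.7 years
γ = 1/√(1 - 0.444²) = 1.11604
Δt₀ = Δt/γ = 102.7/1.11604 = 92.02 years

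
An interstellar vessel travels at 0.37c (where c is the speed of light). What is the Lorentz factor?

v/c = 0.37, so (v/c)² = 0.1369
1 - (v/c)² = 0.8631
γ = 1/√(0.8631) = 1.076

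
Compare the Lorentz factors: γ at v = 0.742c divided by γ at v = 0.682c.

γ₁ = 1/√(1 - 0.742²) = 1.492
γ₂ = 1/√(1 - 0.682²) = 1.367
γ₁/γ₂ = 1.492/1.367 = 1.091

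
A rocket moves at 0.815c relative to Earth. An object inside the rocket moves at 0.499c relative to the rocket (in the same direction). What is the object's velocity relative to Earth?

u = (u' + v)/(1 + u'v/c²)
Numerator: 0.499 + 0.815 = 1.314
Denominator: 1 + 0.406685 = 1.406685
u = 1.314/1.406685 = 0.9341c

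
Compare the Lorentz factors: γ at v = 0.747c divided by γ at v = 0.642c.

γ₁ = 1/√(1 - 0.747²) = 1.504
γ₂ = 1/√(1 - 0.642²) = 1.304
γ₁/γ₂ = 1.504/1.304 = 1.153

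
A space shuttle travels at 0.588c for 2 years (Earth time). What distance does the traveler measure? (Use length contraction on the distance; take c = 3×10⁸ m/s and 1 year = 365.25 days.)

Earth distance: d = v × t = 0.588c × 2 yr = 1.113×10¹⁶ m
γ = 1.236
d' = d/γ = 1.113×10¹⁶/1.236 = 9.005×10¹⁵ m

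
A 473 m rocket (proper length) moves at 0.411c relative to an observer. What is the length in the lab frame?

Proper length L₀ = 473 m
γ = 1/√(1 - 0.411²) = 1.097
L = L₀/γ = 473/1.097 = 431.2 m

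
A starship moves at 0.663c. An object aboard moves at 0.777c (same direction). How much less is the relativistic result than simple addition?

Classical: u' + v = 0.777 + 0.663 = 1.44c
Relativistic: u = (0.777 + 0.663)/(1 + 0.515151) = 1.44/1.515151 = 0.9504c
Difference: 1.44 - 0.9504 = 0.4896c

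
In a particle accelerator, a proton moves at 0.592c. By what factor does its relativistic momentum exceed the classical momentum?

p_rel = γmv, p_class = mv
Ratio = γ = 1/√(1 - 0.592²)
= 1/√(0.649536) = 1.241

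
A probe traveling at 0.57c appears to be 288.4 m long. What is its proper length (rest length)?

Contracted length L = 288.4 m
γ = 1/√(1 - 0.57²) = 1.217
L₀ = γL = 1.217 × 288.4 = 351.0 m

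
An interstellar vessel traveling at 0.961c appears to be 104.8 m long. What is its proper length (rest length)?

Contracted length L = 104.8 m
γ = 1/√(1 - 0.961²) = 3.616
L₀ = γL = 3.616 × 104.8 = 379.0 m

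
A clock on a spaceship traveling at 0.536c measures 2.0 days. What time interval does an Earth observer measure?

Proper time Δt₀ = 2.0 days
γ = 1/√(1 - 0.536²) = 1.1845
Δt = γΔt₀ = 1.1845 × 2.0 = 2.369 days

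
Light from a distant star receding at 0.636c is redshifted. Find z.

β = 0.636
(1+β)/(1-β) = 1.636/0.364 = 4.495
√(4.495) = 2.120
z = 2.120 - 1 = 1.120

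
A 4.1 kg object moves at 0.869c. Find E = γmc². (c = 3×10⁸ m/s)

γ = 1/√(1 - 0.869²) = 2.021
mc² = 4.1 × (3×10⁸)² = 3.690×10¹⁷ J
E = γmc² = 2.021 × 3.690×10¹⁷ = 7.457×10¹⁷ J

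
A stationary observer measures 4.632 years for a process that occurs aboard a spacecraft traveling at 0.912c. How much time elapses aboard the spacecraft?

Dilated time Δt = 4.632 years
γ = 1/√(1 - 0.912²) = 2.438
Δt₀ = Δt/γ = 4.632/2.438 = 1.900 years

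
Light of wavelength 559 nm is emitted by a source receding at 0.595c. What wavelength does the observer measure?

β = 0.595
Wavelength Doppler factor = √(1.595/0.405) = √(3.9383) = 1.9845
λ_obs = 559 × 1.9845 = 1109 nm (redshift)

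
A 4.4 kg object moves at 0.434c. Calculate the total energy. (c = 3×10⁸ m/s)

γ = 1/√(1 - 0.434²) = 1.110
mc² = 4.4 × (3×10⁸)² = 3.960×10¹⁷ J
E = γmc² = 1.110 × 3.960×10¹⁷ = 4.396×10¹⁷ J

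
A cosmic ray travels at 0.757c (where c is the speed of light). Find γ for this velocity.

v/c = 0.757, so (v/c)² = 0.573049
1 - (v/c)² = 0.426951
γ = 1/√(0.426951) = 1.530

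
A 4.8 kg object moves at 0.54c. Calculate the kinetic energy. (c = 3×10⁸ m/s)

γ = 1/√(1 - 0.54²) = 1.18812
γ - 1 = 0.18812
KE = (γ-1)mc² = 0.18812 × 4.8 × (3×10⁸)² = 8.127×10¹⁶ J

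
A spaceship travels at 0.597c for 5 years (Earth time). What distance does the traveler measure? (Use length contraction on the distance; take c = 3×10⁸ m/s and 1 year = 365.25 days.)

Earth distance: d = v × t = 0.597c × 5 yr = 2.8260×10¹⁶ m
γ = 1.2465
d' = d/γ = 2.8260×10¹⁶/1.2465 = 2.267×10¹⁶ m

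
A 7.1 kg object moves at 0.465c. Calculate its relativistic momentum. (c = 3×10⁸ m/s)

γ = 1/√(1 - 0.465²) = 1.130
v = 0.465 × 3×10⁸ = 1.395×10⁸ m/s
p = γmv = 1.130 × 7.1 × 1.395×10⁸ = 1.119×10⁹ kg·m/s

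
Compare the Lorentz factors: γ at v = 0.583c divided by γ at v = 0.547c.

γ₁ = 1/√(1 - 0.583²) = 1.231
γ₂ = 1/√(1 - 0.547²) = 1.195
γ₁/γ₂ = 1.231/1.195 = 1.030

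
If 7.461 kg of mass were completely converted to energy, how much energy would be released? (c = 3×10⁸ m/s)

Using E = mc²:
c² = (3×10⁸)² = 9×10¹⁶ m²/s²
E = 7.461 × 9×10¹⁶ = 6.715×10¹⁷ J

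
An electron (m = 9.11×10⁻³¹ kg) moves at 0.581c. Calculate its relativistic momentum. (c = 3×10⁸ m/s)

γ = 1/√(1 - 0.581²) = 1.229
v = 0.581 × 3×10⁸ = 1.743×10⁸ m/s
p = γmv = 1.229 × 9.11×10⁻³¹ × 1.743×10⁸ = 1.951×10⁻²² kg·m/s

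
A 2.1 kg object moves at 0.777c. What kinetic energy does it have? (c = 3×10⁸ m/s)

γ = 1/√(1 - 0.777²) = 1.5886
γ - 1 = 0.5886
KE = (γ-1)mc² = 0.5886 × 2.1 × (3×10⁸)² = 1.112×10¹⁷ J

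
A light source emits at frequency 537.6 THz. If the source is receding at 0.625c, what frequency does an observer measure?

β = v/c = 0.625
(1-β)/(1+β) = 0.375/1.625 = 0.2308
Doppler factor = √(0.2308) = 0.4804
f_obs = 537.6 × 0.4804 = 258.3 THz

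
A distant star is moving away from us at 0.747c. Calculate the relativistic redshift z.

β = 0.747
(1+β)/(1-β) = 1.747/0.253 = 6.905
√(6.905) = 2.628
z = 2.628 - 1 = 1.628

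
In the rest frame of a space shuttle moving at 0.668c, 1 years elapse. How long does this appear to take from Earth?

Proper time Δt₀ = 1 years
γ = 1/√(1 - 0.668²) = 1.344
Δt = γΔt₀ = 1.344 × 1 = 1.344 years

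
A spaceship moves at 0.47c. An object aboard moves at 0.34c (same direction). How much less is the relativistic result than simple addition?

Classical: u' + v = 0.34 + 0.47 = 0.81c
Relativistic: u = (0.34 + 0.47)/(1 + 0.1598) = 0.81/1.1598 = 0.6984c
Difference: 0.81 - 0.6984 = 0.1116c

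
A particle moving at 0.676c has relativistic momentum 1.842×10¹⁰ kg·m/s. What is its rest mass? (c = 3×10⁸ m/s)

γ = 1/√(1 - 0.676²) = 1.357
v = 0.676 × 3×10⁸ = 2.028×10⁸ m/s
m = p/(γv) = 1.842×10¹⁰/(1.357 × 2.028×10⁸) = 66.93 kg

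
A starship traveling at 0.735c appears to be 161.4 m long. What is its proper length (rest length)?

Contracted length L = 161.4 m
γ = 1/√(1 - 0.735²) = 1.4748
L₀ = γL = 1.4748 × 161.4 = 238.0 m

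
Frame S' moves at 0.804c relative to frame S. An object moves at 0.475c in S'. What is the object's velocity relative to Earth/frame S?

u = (u' + v)/(1 + u'v/c²)
Numerator: 0.475 + 0.804 = 1.279
Denominator: 1 + 0.3819 = 1.3819
u = 1.279/1.3819 = 0.9255c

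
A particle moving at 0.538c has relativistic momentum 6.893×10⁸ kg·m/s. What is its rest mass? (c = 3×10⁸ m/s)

γ = 1/√(1 - 0.538²) = 1.1863
v = 0.538 × 3×10⁸ = 1.614×10⁸ m/s
m = p/(γv) = 6.893×10⁸/(1.1863 × 1.614×10⁸) = 3.600 kg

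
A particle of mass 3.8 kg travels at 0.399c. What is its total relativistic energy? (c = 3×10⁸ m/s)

γ = 1/√(1 - 0.399²) = 1.0906
mc² = 3.8 × (3×10⁸)² = 3.420×10¹⁷ J
E = γmc² = 1.0906 × 3.420×10¹⁷ = 3.730×10¹⁷ J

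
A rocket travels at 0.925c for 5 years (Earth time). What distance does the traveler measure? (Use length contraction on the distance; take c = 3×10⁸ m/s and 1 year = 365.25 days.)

Earth distance: d = v × t = 0.925c × 5 yr = 4.379×10¹⁶ m
γ = 2.632
d' = d/γ = 4.379×10¹⁶/2.632 = 1.664×10¹⁶ m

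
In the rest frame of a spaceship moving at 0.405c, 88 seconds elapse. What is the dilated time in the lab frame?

Proper time Δt₀ = 88 seconds
γ = 1/√(1 - 0.405²) = 1.0937
Δt = γΔt₀ = 1.0937 × 88 = 96.25 seconds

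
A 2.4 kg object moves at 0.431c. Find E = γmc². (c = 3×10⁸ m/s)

γ = 1/√(1 - 0.431²) = 1.1082
mc² = 2.4 × (3×10⁸)² = 2.160×10¹⁷ J
E = γmc² = 1.1082 × 2.160×10¹⁷ = 2.394×10¹⁷ J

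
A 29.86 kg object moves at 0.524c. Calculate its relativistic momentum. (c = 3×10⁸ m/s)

γ = 1/√(1 - 0.524²) = 1.174
v = 0.524 × 3×10⁸ = 1.572×10⁸ m/s
p = γmv = 1.174 × 29.86 × 1.572×10⁸ = 5.511×10⁹ kg·m/s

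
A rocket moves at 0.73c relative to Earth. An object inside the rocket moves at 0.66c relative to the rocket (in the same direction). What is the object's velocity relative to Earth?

u = (u' + v)/(1 + u'v/c²)
Numerator: 0.66 + 0.73 = 1.39
Denominator: 1 + 0.4818 = 1.4818
u = 1.39/1.4818 = 0.9380c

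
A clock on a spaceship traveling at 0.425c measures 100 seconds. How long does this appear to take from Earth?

Proper time Δt₀ = 100 seconds
γ = 1/√(1 - 0.425²) = 1.105
Δt = γΔt₀ = 1.105 × 100 = 110.5 seconds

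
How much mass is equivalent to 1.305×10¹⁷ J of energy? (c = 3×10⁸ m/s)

From E = mc², we get m = E/c²
c² = (3×10⁸)² = 9×10¹⁶ m²/s²
m = 1.305×10¹⁷ / 9×10¹⁶ = 1.450 kg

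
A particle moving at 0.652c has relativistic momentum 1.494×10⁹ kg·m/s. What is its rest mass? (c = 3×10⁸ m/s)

γ = 1/√(1 - 0.652²) = 1.319
v = 0.652 × 3×10⁸ = 1.956×10⁸ m/s
m = p/(γv) = 1.494×10⁹/(1.319 × 1.956×10⁸) = 5.791 kg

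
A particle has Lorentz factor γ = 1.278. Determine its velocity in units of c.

From γ = 1/√(1 - v²/c²):
1/γ² = 1/1.278² = 0.6123
v²/c² = 1 - 0.6123 = 0.3877
v/c = √(0.3877) = 0.6227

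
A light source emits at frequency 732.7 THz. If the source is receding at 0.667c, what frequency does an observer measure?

β = v/c = 0.667
(1-β)/(1+β) = 0.333/1.667 = 0.19976
Doppler factor = √(0.19976) = 0.44695
f_obs = 732.7 × 0.44695 = 327.5 THz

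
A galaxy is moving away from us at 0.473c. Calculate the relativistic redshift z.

β = 0.473
(1+β)/(1-β) = 1.473/0.527 = 2.795
√(2.795) = 1.6718
z = 1.6718 - 1 = 0.6718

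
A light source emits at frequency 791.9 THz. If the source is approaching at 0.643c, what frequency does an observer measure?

β = v/c = 0.643
(1+β)/(1-β) = 1.643/0.357 = 4.602
Doppler factor = √(4.602) = 2.145
f_obs = 791.9 × 2.145 = 1699 THz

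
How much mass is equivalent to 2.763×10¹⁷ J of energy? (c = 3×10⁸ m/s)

From E = mc², we get m = E/c²
c² = (3×10⁸)² = 9×10¹⁶ m²/s²
m = 2.763×10¹⁷ / 9×10¹⁶ = 3.070 kg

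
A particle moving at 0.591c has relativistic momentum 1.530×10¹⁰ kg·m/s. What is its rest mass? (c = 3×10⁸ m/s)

γ = 1/√(1 - 0.591²) = 1.2397
v = 0.591 × 3×10⁸ = 1.773×10⁸ m/s
m = p/(γv) = 1.530×10¹⁰/(1.2397 × 1.773×10⁸) = 69.61 kg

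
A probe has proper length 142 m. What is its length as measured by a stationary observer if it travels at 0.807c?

Proper length L₀ = 142 m
γ = 1/√(1 - 0.807²) = 1.6933
L = L₀/γ = 142/1.6933 = 83.86 m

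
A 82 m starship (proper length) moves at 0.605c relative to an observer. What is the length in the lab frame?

Proper length L₀ = 82 m
γ = 1/√(1 - 0.605²) = 1.256
L = L₀/γ = 82/1.256 = 65.29 m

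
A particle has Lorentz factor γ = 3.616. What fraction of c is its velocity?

From γ = 1/√(1 - v²/c²):
1/γ² = 1/3.616² = 0.07648
v²/c² = 1 - 0.07648 = 0.9235
v/c = √(0.9235) = 0.9610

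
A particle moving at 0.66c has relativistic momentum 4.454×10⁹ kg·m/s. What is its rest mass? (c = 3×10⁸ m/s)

γ = 1/√(1 - 0.66²) = 1.331
v = 0.66 × 3×10⁸ = 1.980×10⁸ m/s
m = p/(γv) = 4.454×10⁹/(1.331 × 1.980×10⁸) = 16.90 kg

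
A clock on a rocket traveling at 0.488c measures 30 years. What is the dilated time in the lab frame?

Proper time Δt₀ = 30 years
γ = 1/√(1 - 0.488²) = 1.1457
Δt = γΔt₀ = 1.1457 × 30 = 34.37 years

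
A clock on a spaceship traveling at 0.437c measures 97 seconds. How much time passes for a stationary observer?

Proper time Δt₀ = 97 seconds
γ = 1/√(1 - 0.437²) = 1.1118
Δt = γΔt₀ = 1.1118 × 97 = 107.8 seconds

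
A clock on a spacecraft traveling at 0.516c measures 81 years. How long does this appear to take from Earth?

Proper time Δt₀ = 81 years
γ = 1/√(1 - 0.516²) = 1.1674
Δt = γΔt₀ = 1.1674 × 81 = 94.56 years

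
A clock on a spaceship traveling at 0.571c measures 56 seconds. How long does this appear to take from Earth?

Proper time Δt₀ = 56 seconds
γ = 1/√(1 - 0.571²) = 1.218
Δt = γΔt₀ = 1.218 × 56 = 68.21 seconds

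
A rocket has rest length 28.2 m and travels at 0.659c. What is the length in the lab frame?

Proper length L₀ = 28.2 m
γ = 1/√(1 - 0.659²) = 1.3295
L = L₀/γ = 28.2/1.3295 = 21.21 m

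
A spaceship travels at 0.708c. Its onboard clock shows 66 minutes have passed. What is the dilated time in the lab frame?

Proper time Δt₀ = 66 minutes
γ = 1/√(1 - 0.708²) = 1.416
Δt = γΔt₀ = 1.416 × 66 = 93.46 minutes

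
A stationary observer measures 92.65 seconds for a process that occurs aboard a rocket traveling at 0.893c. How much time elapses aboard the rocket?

Dilated time Δt = 92.65 seconds
γ = 1/√(1 - 0.893²) = 2.222
Δt₀ = Δt/γ = 92.65/2.222 = 41.70 seconds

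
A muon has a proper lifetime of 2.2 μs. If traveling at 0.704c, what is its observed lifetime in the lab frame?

Proper lifetime τ₀ = 2.2 μs
γ = 1/√(1 - 0.704²) = 1.408
τ = γτ₀ = 1.408 × 2.2 μs = 3.098 μs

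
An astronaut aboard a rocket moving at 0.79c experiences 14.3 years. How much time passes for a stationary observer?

Proper time Δt₀ = 14.3 years
γ = 1/√(1 - 0.79²) = 1.631
Δt = γΔt₀ = 1.631 × 14.3 = 23.32 years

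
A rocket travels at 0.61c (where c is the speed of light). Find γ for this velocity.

v/c = 0.61, so (v/c)² = 0.3721
1 - (v/c)² = 0.6279
γ = 1/√(0.6279) = 1.262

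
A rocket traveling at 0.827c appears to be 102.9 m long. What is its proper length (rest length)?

Contracted length L = 102.9 m
γ = 1/√(1 - 0.827²) = 1.7787
L₀ = γL = 1.7787 × 102.9 = 183.0 m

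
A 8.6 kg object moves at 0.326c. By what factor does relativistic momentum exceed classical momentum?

p_rel = γmv, p_class = mv
Ratio = γ = 1/√(1 - 0.326²) = 1.058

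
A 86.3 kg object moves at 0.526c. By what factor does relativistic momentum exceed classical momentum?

p_rel = γmv, p_class = mv
Ratio = γ = 1/√(1 - 0.526²) = 1.176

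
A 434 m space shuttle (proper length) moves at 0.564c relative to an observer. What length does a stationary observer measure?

Proper length L₀ = 434 m
γ = 1/√(1 - 0.564²) = 1.211
L = L₀/γ = 434/1.211 = 358.4 m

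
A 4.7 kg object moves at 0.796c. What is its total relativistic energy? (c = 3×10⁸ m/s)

γ = 1/√(1 - 0.796²) = 1.652
mc² = 4.7 × (3×10⁸)² = 4.230×10¹⁷ J
E = γmc² = 1.652 × 4.230×10¹⁷ = 6.988×10¹⁷ J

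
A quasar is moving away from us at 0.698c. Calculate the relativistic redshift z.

β = 0.698
(1+β)/(1-β) = 1.698/0.302 = 5.623
√(5.623) = 2.371
z = 2.371 - 1 = 1.371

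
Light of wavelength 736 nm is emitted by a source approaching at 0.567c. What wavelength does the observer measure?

β = 0.567
Wavelength Doppler factor = √(0.433/1.567) = √(0.27632) = 0.5257
λ_obs = 736 × 0.5257 = 386.9 nm (blueshift)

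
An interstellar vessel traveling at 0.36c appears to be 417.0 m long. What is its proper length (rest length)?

Contracted length L = 417.0 m
γ = 1/√(1 - 0.36²) = 1.072
L₀ = γL = 1.072 × 417.0 = 447.0 m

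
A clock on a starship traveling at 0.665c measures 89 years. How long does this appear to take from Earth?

Proper time Δt₀ = 89 years
γ = 1/√(1 - 0.665²) = 1.339
Δt = γΔt₀ = 1.339 × 89 = 119.2 years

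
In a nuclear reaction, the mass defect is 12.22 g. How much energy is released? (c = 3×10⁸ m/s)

Convert mass defect: Δm = 12.22 g = 0.01222 kg
E = Δm·c² = 0.01222 × (3×10⁸)²
= 0.01222 × 9×10¹⁶ = 1.100×10¹⁵ J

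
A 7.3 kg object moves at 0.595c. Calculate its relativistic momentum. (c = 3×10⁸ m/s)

γ = 1/√(1 - 0.595²) = 1.244
v = 0.595 × 3×10⁸ = 1.785×10⁸ m/s
p = γmv = 1.244 × 7.3 × 1.785×10⁸ = 1.621×10⁹ kg·m/s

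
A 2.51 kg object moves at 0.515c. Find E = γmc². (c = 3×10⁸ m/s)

γ = 1/√(1 - 0.515²) = 1.1666
mc² = 2.51 × (3×10⁸)² = 2.259×10¹⁷ J
E = γmc² = 1.1666 × 2.259×10¹⁷ = 2.635×10¹⁷ J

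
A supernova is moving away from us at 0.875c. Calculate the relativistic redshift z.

β = 0.875
(1+β)/(1-β) = 1.875/0.125 = 15.00
√(15.00) = 3.873
z = 3.873 - 1 = 2.873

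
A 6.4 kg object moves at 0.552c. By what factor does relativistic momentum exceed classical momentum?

p_rel = γmv, p_class = mv
Ratio = γ = 1/√(1 - 0.552²) = 1.199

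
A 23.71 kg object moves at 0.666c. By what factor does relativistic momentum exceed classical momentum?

p_rel = γmv, p_class = mv
Ratio = γ = 1/√(1 - 0.666²) = 1.341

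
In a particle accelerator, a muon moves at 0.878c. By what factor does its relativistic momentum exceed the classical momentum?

p_rel = γmv, p_class = mv
Ratio = γ = 1/√(1 - 0.878²)
= 1/√(0.229116) = 2.089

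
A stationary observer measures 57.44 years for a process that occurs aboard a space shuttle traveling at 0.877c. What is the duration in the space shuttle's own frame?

Dilated time Δt = 57.44 years
γ = 1/√(1 - 0.877²) = 2.081
Δt₀ = Δt/γ = 57.44/2.081 = 27.60 years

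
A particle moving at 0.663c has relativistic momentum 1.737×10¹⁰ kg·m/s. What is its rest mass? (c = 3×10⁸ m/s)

γ = 1/√(1 - 0.663²) = 1.3358
v = 0.663 × 3×10⁸ = 1.989×10⁸ m/s
m = p/(γv) = 1.737×10¹⁰/(1.3358 × 1.989×10⁸) = 65.38 kg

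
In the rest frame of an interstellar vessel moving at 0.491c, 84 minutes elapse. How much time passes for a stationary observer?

Proper time Δt₀ = 84 minutes
γ = 1/√(1 - 0.491²) = 1.1479
Δt = γΔt₀ = 1.1479 × 84 = 96.42 minutes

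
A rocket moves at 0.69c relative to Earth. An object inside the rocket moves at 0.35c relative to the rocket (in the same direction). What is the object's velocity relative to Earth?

u = (u' + v)/(1 + u'v/c²)
Numerator: 0.35 + 0.69 = 1.04
Denominator: 1 + 0.2415 = 1.2415
u = 1.04/1.2415 = 0.8377c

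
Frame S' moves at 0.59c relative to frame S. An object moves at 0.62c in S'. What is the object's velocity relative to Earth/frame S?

u = (u' + v)/(1 + u'v/c²)
Numerator: 0.62 + 0.59 = 1.21
Denominator: 1 + 0.3658 = 1.3658
u = 1.21/1.3658 = 0.8859c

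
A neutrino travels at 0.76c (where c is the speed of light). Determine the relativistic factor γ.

v/c = 0.76, so (v/c)² = 0.5776
1 - (v/c)² = 0.4224
γ = 1/√(0.4224) = 1.539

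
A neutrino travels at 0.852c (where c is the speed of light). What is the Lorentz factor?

v/c = 0.852, so (v/c)² = 0.725904
1 - (v/c)² = 0.274096
γ = 1/√(0.274096) = 1.910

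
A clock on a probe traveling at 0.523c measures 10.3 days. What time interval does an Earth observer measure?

Proper time Δt₀ = 10.3 days
γ = 1/√(1 - 0.523²) = 1.173
Δt = γΔt₀ = 1.173 × 10.3 = 12.08 days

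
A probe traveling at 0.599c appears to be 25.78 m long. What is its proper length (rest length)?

Contracted length L = 25.78 m
γ = 1/√(1 - 0.599²) = 1.2488
L₀ = γL = 1.2488 × 25.78 = 32.19 m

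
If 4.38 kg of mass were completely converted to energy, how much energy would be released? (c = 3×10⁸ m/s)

Using E = mc²:
c² = (3×10⁸)² = 9×10¹⁶ m²/s²
E = 4.38 × 9×10¹⁶ = 3.942×10¹⁷ J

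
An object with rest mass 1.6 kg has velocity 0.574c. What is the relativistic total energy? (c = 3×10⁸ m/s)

γ = 1/√(1 - 0.574²) = 1.2212
mc² = 1.6 × (3×10⁸)² = 1.440×10¹⁷ J
E = γmc² = 1.2212 × 1.440×10¹⁷ = 1.759×10¹⁷ J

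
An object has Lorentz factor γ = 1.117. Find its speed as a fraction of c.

From γ = 1/√(1 - v²/c²):
1/γ² = 1/1.117² = 0.80148
v²/c² = 1 - 0.80148 = 0.19852
v/c = √(0.19852) = 0.4456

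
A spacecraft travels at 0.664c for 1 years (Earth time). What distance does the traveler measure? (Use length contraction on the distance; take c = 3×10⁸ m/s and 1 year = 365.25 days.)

Earth distance: d = v × t = 0.664c × 1 yr = 6.2863×10¹⁵ m
γ = 1.3374
d' = d/γ = 6.2863×10¹⁵/1.3374 = 4.700×10¹⁵ m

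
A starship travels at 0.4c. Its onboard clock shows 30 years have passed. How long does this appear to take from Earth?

Proper time Δt₀ = 30 years
γ = 1/√(1 - 0.4²) = 1.091
Δt = γΔt₀ = 1.091 × 30 = 32.73 years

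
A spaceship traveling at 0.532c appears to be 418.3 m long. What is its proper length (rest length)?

Contracted length L = 418.3 m
γ = 1/√(1 - 0.532²) = 1.181
L₀ = γL = 1.181 × 418.3 = 494.0 m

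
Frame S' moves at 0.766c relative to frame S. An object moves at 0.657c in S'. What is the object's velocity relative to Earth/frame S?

u = (u' + v)/(1 + u'v/c²)
Numerator: 0.657 + 0.766 = 1.423
Denominator: 1 + 0.503262 = 1.503262
u = 1.423/1.503262 = 0.9466c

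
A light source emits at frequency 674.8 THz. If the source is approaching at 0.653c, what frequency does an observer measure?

β = v/c = 0.653
(1+β)/(1-β) = 1.653/0.347 = 4.764
Doppler factor = √(4.764) = 2.183
f_obs = 674.8 × 2.183 = 1473 THz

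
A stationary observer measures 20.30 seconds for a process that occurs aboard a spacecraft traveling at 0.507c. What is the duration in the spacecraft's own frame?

Dilated time Δt = 20.30 seconds
γ = 1/√(1 - 0.507²) = 1.160
Δt₀ = Δt/γ = 20.30/1.160 = 17.50 seconds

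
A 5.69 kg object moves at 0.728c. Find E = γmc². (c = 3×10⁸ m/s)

γ = 1/√(1 - 0.728²) = 1.45863
mc² = 5.69 × (3×10⁸)² = 5.121×10¹⁷ J
E = γmc² = 1.45863 × 5.121×10¹⁷ = 7.470×10¹⁷ J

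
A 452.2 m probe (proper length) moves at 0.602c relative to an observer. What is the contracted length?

Proper length L₀ = 452.2 m
γ = 1/√(1 - 0.602²) = 1.2524
L = L₀/γ = 452.2/1.2524 = 361.1 m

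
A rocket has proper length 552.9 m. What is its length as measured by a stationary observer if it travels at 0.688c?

Proper length L₀ = 552.9 m
γ = 1/√(1 - 0.688²) = 1.378
L = L₀/γ = 552.9/1.378 = 401.2 m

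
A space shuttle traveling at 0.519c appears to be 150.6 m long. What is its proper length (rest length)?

Contracted length L = 150.6 m
γ = 1/√(1 - 0.519²) = 1.170
L₀ = γL = 1.170 × 150.6 = 176.2 m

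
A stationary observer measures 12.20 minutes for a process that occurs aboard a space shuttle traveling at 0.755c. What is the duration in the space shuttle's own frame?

Dilated time Δt = 12.20 minutes
γ = 1/√(1 - 0.755²) = 1.525
Δt₀ = Δt/γ = 12.20/1.525 = 8.000 minutes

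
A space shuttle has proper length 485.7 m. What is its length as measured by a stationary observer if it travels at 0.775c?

Proper length L₀ = 485.7 m
γ = 1/√(1 - 0.775²) = 1.5824
L = L₀/γ = 485.7/1.5824 = 306.9 m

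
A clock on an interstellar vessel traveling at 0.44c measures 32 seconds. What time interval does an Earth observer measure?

Proper time Δt₀ = 32 seconds
γ = 1/√(1 - 0.44²) = 1.11359
Δt = γΔt₀ = 1.11359 × 32 = 35.63 seconds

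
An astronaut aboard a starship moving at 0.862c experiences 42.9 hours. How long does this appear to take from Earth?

Proper time Δt₀ = 42.9 hours
γ = 1/√(1 - 0.862²) = 1.9727
Δt = γΔt₀ = 1.9727 × 42.9 = 84.63 hours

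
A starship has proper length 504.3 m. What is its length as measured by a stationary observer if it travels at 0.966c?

Proper length L₀ = 504.3 m
γ = 1/√(1 - 0.966²) = 3.868
L = L₀/γ = 504.3/3.868 = 130.4 m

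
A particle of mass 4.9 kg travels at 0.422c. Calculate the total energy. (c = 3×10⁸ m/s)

γ = 1/√(1 - 0.422²) = 1.103
mc² = 4.9 × (3×10⁸)² = 4.410×10¹⁷ J
E = γmc² = 1.103 × 4.410×10¹⁷ = 4.864×10¹⁷ J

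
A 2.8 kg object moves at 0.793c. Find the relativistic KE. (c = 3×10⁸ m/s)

γ = 1/√(1 - 0.793²) = 1.6414
γ - 1 = 0.6414
KE = (γ-1)mc² = 0.6414 × 2.8 × (3×10⁸)² = 1.616×10¹⁷ J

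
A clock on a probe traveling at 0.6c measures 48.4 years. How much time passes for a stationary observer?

Proper time Δt₀ = 48.4 years
γ = 1/√(1 - 0.6²) = 1.250
Δt = γΔt₀ = 1.250 × 48.4 = 60.50 years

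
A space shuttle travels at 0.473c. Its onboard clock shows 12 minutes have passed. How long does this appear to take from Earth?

Proper time Δt₀ = 12 minutes
γ = 1/√(1 - 0.473²) = 1.135
Δt = γΔt₀ = 1.135 × 12 = 13.62 minutes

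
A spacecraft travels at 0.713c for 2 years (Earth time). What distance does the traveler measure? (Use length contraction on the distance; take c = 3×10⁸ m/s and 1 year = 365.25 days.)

Earth distance: d = v × t = 0.713c × 2 yr = 1.3500×10¹⁶ m
γ = 1.4262
d' = d/γ = 1.3500×10¹⁶/1.4262 = 9.466×10¹⁵ m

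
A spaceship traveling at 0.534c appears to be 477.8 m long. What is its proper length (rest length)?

Contracted length L = 477.8 m
γ = 1/√(1 - 0.534²) = 1.1828
L₀ = γL = 1.1828 × 477.8 = 565.1 m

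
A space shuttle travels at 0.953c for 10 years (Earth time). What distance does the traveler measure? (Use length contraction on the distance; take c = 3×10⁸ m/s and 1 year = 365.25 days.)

Earth distance: d = v × t = 0.953c × 10 yr = 9.022×10¹⁶ m
γ = 3.301
d' = d/γ = 9.022×10¹⁶/3.301 = 2.733×10¹⁶ m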